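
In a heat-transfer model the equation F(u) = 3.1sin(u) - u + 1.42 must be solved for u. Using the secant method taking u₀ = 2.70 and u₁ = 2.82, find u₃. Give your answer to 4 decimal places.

F(2.70) = 0.044878, F(2.82) = -0.420158
u₂ = 2.820000 − (-0.420158)·(2.820000 − 2.700000) / (-0.420158 − 0.044878) = 2.820000 − (-0.050419)/(-0.465036) = 2.711580
F(2.711580) = 0.000754
u₃ = 2.711580 − 0.000754·(2.711580 − 2.820000) / (0.000754 − (-0.420158)) = 2.711580 − (-0.000082)/(0.420912) = 2.711775

2.7118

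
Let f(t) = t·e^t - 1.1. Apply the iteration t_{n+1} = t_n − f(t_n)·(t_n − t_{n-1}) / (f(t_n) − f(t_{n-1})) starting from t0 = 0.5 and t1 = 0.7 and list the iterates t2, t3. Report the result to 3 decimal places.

0.594, 0.602

f(0.5) = -0.27564, f(0.7) = 0.30963
t2 = 0.70000 − 0.30963·(0.70000 − 0.50000) / (0.30963 − (-0.27564)) = 0.70000 − (0.06193)/(0.58527) = 0.59419
f(0.59419) = -0.02358
t3 = 0.59419 − (-0.02358)·(0.59419 − 0.70000) / (-0.02358 − 0.30963) = 0.59419 − (0.00249)/(-0.33321) = 0.60168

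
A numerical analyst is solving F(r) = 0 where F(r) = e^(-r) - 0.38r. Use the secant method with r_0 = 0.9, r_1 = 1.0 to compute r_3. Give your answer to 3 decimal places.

0.984

F(0.9) = 0.06457, F(1.0) = -0.01212
r_2 = 1.00000 − (-0.01212)·(1.00000 − 0.90000) / (-0.01212 − 0.06457) = 1.00000 − (-0.00121)/(-0.07669) = 0.98420
F(0.98420) = -0.00025
r_3 = 0.98420 − (-0.00025)·(0.98420 − 1.00000) / (-0.00025 − (-0.01212)) = 0.98420 − (0.00000)/(0.01187) = 0.98386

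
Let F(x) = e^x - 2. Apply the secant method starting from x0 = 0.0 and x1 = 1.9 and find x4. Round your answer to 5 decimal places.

F(0.0) = -1.0000000, F(1.9) = 4.6858944
x2 = 1.9000000 − 4.6858944·(1.9000000 − 0.0000000) / (4.6858944 − (-1.0000000)) = 1.9000000 − (8.9031994)/(5.6858944) = 0.3341603
F(0.3341603) = -0.6032330
x3 = 0.3341603 − (-0.6032330)·(0.3341603 − 1.9000000) / (-0.6032330 − 4.6858944) = 0.3341603 − (0.9445662)/(-5.2891275) = 0.5127467
F(0.5127467) = -0.3301285
x4 = 0.5127467 − (-0.3301285)·(0.5127467 − 0.3341603) / (-0.3301285 − (-0.6032330)) = 0.5127467 − (-0.0589565)/(0.2731045) = 0.7286218

0.72862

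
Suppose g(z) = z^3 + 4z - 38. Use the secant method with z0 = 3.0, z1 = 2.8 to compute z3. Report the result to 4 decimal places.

g(3.0) = 1.000000, g(2.8) = -4.848000
z2 = 2.800000 − (-4.848000)·(2.800000 − 3.000000) / (-4.848000 − 1.000000) = 2.800000 − (0.969600)/(-5.848000) = 2.965800
g(2.965800) = -0.049705
z3 = 2.965800 − (-0.049705)·(2.965800 − 2.800000) / (-0.049705 − (-4.848000)) = 2.965800 − (-0.008241)/(4.798295) = 2.967518

2.9675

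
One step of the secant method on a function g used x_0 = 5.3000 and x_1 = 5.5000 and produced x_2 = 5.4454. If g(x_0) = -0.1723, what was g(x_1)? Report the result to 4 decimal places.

The secant line through (5.3000, -0.1723) and (5.5000, g(x_1)) crosses zero at x_2 = 5.4454.
So (5.3000, -0.1723), (5.5000, g(x_1)), (5.4454, 0) are collinear:
g(x_1) = -0.1723 · (5.5000 − 5.4454) / (5.3000 − 5.4454) = -0.1723 · (0.054600)/(-0.145400) = 0.064701

0.0647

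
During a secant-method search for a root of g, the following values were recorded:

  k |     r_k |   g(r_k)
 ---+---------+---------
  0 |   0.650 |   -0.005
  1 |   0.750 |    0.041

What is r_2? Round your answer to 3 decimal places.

0.661

r_2 = 0.750 − 0.041·(0.750 − 0.650) / (0.041 − (-0.005))
   = 0.750 − (0.00410)/(0.04600) = 0.66087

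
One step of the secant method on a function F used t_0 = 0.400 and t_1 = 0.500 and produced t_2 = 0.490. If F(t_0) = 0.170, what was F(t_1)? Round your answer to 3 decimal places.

-0.019

The secant line through (0.400, 0.170) and (0.500, F(t_1)) crosses zero at t_2 = 0.490.
So (0.400, 0.170), (0.500, F(t_1)), (0.490, 0) are collinear:
F(t_1) = 0.170 · (0.500 − 0.490) / (0.400 − 0.490) = 0.170 · (0.01000)/(-0.09000) = -0.01889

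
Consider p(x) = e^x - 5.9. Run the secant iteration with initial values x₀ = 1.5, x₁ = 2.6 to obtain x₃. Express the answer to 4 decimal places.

1.7384

p(1.5) = -1.418311, p(2.6) = 7.563738
x₂ = 2.600000 − 7.563738·(2.600000 − 1.500000) / (7.563738 − (-1.418311)) = 2.600000 − (8.320112)/(8.982049) = 1.673696
p(1.673696) = -0.568164
x₃ = 1.673696 − (-0.568164)·(1.673696 − 2.600000) / (-0.568164 − 7.563738) = 1.673696 − (0.526293)/(-8.131902) = 1.738415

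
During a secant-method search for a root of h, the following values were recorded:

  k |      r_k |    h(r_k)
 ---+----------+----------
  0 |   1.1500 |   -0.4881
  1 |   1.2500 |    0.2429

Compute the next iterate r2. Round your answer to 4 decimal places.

1.2168

r2 = 1.2500 − 0.2429·(1.2500 − 1.1500) / (0.2429 − (-0.4881))
   = 1.2500 − (0.024290)/(0.731000) = 1.216772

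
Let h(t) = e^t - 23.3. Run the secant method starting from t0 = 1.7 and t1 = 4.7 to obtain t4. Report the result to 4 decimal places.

h(1.7) = -17.826053, h(4.7) = 86.647172
t2 = 4.700000 − 86.647172·(4.700000 − 1.700000) / (86.647172 − (-17.826053)) = 4.700000 − (259.941517)/(104.473225) = 2.211884
h(2.211884) = -14.167095
t3 = 2.211884 − (-14.167095)·(2.211884 − 4.700000) / (-14.167095 − 86.647172) = 2.211884 − (35.249377)/(-100.814267) = 2.561531
h(2.561531) = -10.344368
t4 = 2.561531 − (-10.344368)·(2.561531 − 2.211884) / (-10.344368 − (-14.167095)) = 2.561531 − (-3.616874)/(3.822726) = 3.507681

3.5077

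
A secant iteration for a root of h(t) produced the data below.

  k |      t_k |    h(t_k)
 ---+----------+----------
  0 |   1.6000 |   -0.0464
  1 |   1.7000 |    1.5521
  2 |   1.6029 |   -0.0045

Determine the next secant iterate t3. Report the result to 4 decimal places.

1.6032

t3 = 1.6029 − (-0.0045)·(1.6029 − 1.7000) / (-0.0045 − 1.5521)
   = 1.6029 − (0.000437)/(-1.556600) = 1.603181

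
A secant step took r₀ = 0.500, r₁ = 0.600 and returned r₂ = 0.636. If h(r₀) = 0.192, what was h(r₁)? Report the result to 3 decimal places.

0.051

The secant line through (0.500, 0.192) and (0.600, h(r₁)) crosses zero at r₂ = 0.636.
So (0.500, 0.192), (0.600, h(r₁)), (0.636, 0) are collinear:
h(r₁) = 0.192 · (0.600 − 0.636) / (0.500 − 0.636) = 0.192 · (-0.03600)/(-0.13600) = 0.05082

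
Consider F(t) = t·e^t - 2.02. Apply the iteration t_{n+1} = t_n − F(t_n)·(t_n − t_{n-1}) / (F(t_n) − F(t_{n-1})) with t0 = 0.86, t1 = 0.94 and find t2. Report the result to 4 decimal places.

F(0.86) = 0.012318, F(0.94) = 0.386383
t2 = 0.940000 − 0.386383·(0.940000 − 0.860000) / (0.386383 − 0.012318) = 0.940000 − (0.030911)/(0.374064) = 0.857366

0.8574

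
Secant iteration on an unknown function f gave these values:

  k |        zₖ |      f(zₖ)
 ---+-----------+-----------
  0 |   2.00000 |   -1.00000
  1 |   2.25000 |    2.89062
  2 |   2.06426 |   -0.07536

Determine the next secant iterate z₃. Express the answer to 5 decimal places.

2.06898

z₃ = 2.06426 − (-0.07536)·(2.06426 − 2.25000) / (-0.07536 − 2.89062)
   = 2.06426 − (0.0139974)/(-2.9659800) = 2.0689793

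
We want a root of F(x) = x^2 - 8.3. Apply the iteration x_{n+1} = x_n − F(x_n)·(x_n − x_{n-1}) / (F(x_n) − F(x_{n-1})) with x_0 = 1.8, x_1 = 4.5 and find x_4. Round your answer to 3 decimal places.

F(1.8) = -5.06000, F(4.5) = 11.95000
x_2 = 4.50000 − 11.95000·(4.50000 − 1.80000) / (11.95000 − (-5.06000)) = 4.50000 − (32.26500)/(17.01000) = 2.60317
F(2.60317) = -1.52348
x_3 = 2.60317 − (-1.52348)·(2.60317 − 4.50000) / (-1.52348 − 11.95000) = 2.60317 − (2.88978)/(-13.47348) = 2.81765
F(2.81765) = -0.36083
x_4 = 2.81765 − (-0.36083)·(2.81765 − 2.60317) / (-0.36083 − (-1.52348)) = 2.81765 − (-0.07739)/(1.16265) = 2.88422

2.884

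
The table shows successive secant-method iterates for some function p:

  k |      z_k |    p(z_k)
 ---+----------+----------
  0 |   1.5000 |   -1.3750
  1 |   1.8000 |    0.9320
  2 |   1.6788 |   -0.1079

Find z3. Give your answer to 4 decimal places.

1.6914

z3 = 1.6788 − (-0.1079)·(1.6788 − 1.8000) / (-0.1079 − 0.9320)
   = 1.6788 − (0.013077)/(-1.039900) = 1.691376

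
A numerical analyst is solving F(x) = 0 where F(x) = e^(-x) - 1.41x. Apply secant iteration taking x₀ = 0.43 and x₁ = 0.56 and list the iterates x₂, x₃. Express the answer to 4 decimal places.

0.4519, 0.4515

F(0.43) = 0.044209, F(0.56) = -0.218391
x₂ = 0.560000 − (-0.218391)·(0.560000 − 0.430000) / (-0.218391 − 0.044209) = 0.560000 − (-0.028391)/(-0.262600) = 0.451886
F(0.451886) = -0.000732
x₃ = 0.451886 − (-0.000732)·(0.451886 − 0.560000) / (-0.000732 − (-0.218391)) = 0.451886 − (0.000079)/(0.217659) = 0.451522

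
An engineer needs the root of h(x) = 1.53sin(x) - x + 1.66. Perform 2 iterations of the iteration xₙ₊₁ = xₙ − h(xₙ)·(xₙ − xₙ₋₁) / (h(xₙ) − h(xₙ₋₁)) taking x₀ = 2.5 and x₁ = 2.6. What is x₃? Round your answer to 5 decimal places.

2.53376

h(2.5) = 0.0756624, h(2.6) = -0.1512829
x₂ = 2.6000000 − (-0.1512829)·(2.6000000 − 2.5000000) / (-0.1512829 − 0.0756624) = 2.6000000 − (-0.0151283)/(-0.2269453) = 2.5333395
h(2.5333395) = 0.0009558
x₃ = 2.5333395 − 0.0009558·(2.5333395 − 2.6000000) / (0.0009558 − (-0.1512829)) = 2.5333395 − (-0.0000637)/(0.1522387) = 2.5337580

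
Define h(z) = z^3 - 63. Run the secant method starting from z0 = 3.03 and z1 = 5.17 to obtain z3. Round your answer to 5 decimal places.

3.91058

h(3.03) = -35.1818730, h(5.17) = 75.1884130
z2 = 5.1700000 − 75.1884130·(5.1700000 − 3.0300000) / (75.1884130 − (-35.1818730)) = 5.1700000 − (160.9032038)/(110.3702860) = 3.7121511
h(3.7121511) = -11.8463150
z3 = 3.7121511 − (-11.8463150)·(3.7121511 − 5.1700000) / (-11.8463150 − 75.1884130) = 3.7121511 − (17.2701378)/(-87.0347280) = 3.9105792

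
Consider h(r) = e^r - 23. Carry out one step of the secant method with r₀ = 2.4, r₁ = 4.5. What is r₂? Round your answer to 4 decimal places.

h(2.4) = -11.976824, h(4.5) = 67.017131
r₂ = 4.500000 − 67.017131·(4.500000 − 2.400000) / (67.017131 − (-11.976824)) = 4.500000 − (140.735976)/(78.993955) = 2.718396

2.7184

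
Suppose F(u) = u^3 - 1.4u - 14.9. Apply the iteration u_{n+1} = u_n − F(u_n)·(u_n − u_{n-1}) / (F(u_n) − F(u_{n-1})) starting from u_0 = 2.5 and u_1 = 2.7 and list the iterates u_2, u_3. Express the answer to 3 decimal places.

2.647, 2.650

F(2.5) = -2.77500, F(2.7) = 1.00300
u_2 = 2.70000 − 1.00300·(2.70000 − 2.50000) / (1.00300 − (-2.77500)) = 2.70000 − (0.20060)/(3.77800) = 2.64690
F(2.64690) = -0.06121
u_3 = 2.64690 − (-0.06121)·(2.64690 − 2.70000) / (-0.06121 − 1.00300) = 2.64690 − (0.00325)/(-1.06421) = 2.64996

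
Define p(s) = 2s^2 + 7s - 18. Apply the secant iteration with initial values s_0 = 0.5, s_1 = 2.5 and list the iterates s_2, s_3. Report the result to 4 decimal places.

1.5769, 1.7081

p(0.5) = -14.000000, p(2.5) = 12.000000
s_2 = 2.500000 − 12.000000·(2.500000 − 0.500000) / (12.000000 − (-14.000000)) = 2.500000 − (24.000000)/(26.000000) = 1.576923
p(1.576923) = -1.988166
s_3 = 1.576923 − (-1.988166)·(1.576923 − 2.500000) / (-1.988166 − 12.000000) = 1.576923 − (1.835230)/(-13.988166) = 1.708122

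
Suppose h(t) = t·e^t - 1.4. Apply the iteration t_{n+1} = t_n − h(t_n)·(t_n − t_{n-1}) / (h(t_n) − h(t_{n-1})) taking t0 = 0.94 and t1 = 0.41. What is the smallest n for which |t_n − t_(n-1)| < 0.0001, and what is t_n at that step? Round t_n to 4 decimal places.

n = 6, t_n = 0.6972

h(0.94) = 1.006383, h(0.41) = -0.782205
t2 = 0.410000 − (-0.782205)·(-0.530000)/(-1.788587) = 0.641785;  |Δ| = 0.231785
h(0.641785) = -0.180691
t3 = 0.641785 − (-0.180691)·(0.231785)/(0.601514) = 0.711412;  |Δ| = 0.069627
h(0.711412) = 0.049052
t4 = 0.711412 − 0.049052·(0.069627)/(0.229743) = 0.696547;  |Δ| = 0.014866
h(0.696547) = -0.002163
t5 = 0.696547 − (-0.002163)·(-0.014866)/(-0.051215) = 0.697174;  |Δ| = 0.000628
h(0.697174) = -0.000024
t6 = 0.697174 − (-0.000024)·(0.000628)/(0.002139) = 0.697182;  |Δ| = 0.000007
|t6 − t5| = 0.000007 < 0.0001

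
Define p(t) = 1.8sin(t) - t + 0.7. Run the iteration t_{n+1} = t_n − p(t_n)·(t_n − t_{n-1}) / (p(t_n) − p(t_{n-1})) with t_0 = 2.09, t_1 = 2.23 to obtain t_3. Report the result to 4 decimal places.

p(2.09) = 0.172786, p(2.23) = -0.107136
t_2 = 2.230000 − (-0.107136)·(2.230000 − 2.090000) / (-0.107136 − 0.172786) = 2.230000 − (-0.014999)/(-0.279922) = 2.176417
p(2.176417) = 0.003451
t_3 = 2.176417 − 0.003451·(2.176417 − 2.230000) / (0.003451 − (-0.107136)) = 2.176417 − (-0.000185)/(0.110586) = 2.178089

2.1781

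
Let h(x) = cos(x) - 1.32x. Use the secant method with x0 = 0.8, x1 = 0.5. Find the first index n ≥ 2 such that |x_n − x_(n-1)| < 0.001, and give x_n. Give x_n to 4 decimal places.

n = 4, x_n = 0.6176

h(0.8) = -0.359293, h(0.5) = 0.217583
x2 = 0.500000 − 0.217583·(-0.300000)/(0.576876) = 0.613152;  |Δ| = 0.113152
h(0.613152) = 0.008477
x3 = 0.613152 − 0.008477·(0.113152)/(-0.209105) = 0.617739;  |Δ| = 0.004587
h(0.617739) = -0.000226
x4 = 0.617739 − (-0.000226)·(0.004587)/(-0.008704) = 0.617620;  |Δ| = 0.000119
|x4 − x3| = 0.000119 < 0.001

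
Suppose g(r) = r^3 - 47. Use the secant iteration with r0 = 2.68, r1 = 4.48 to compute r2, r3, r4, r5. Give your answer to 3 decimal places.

3.387, 3.561, 3.612, 3.609

g(2.68) = -27.75117, g(4.48) = 42.91539
r2 = 4.48000 − 42.91539·(4.48000 − 2.68000) / (42.91539 − (-27.75117)) = 4.48000 − (77.24771)/(70.66656) = 3.38687
g(3.38687) = -8.14958
r3 = 3.38687 − (-8.14958)·(3.38687 − 4.48000) / (-8.14958 − 42.91539) = 3.38687 − (8.90854)/(-51.06497) = 3.56133
g(3.56133) = -1.83157
r4 = 3.56133 − (-1.83157)·(3.56133 − 3.38687) / (-1.83157 − (-8.14958)) = 3.56133 − (-0.31953)/(6.31801) = 3.61190
g(3.61190) = 0.12018
r5 = 3.61190 − 0.12018·(3.61190 − 3.56133) / (0.12018 − (-1.83157)) = 3.61190 − (0.00608)/(1.95175) = 3.60879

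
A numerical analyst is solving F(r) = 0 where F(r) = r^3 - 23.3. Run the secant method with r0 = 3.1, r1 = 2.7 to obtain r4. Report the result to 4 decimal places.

F(3.1) = 6.491000, F(2.7) = -3.617000
r2 = 2.700000 − (-3.617000)·(2.700000 − 3.100000) / (-3.617000 − 6.491000) = 2.700000 − (1.446800)/(-10.108000) = 2.843134
F(2.843134) = -0.317776
r3 = 2.843134 − (-0.317776)·(2.843134 − 2.700000) / (-0.317776 − (-3.617000)) = 2.843134 − (-0.045485)/(3.299224) = 2.856921
F(2.856921) = 0.018172
r4 = 2.856921 − 0.018172·(2.856921 − 2.843134) / (0.018172 − (-0.317776)) = 2.856921 − (0.000251)/(0.335948) = 2.856175

2.8562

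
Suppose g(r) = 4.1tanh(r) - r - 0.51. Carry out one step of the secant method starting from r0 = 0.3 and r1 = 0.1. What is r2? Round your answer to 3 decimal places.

g(0.3) = 0.38438, g(0.1) = -0.20136
r2 = 0.10000 − (-0.20136)·(0.10000 − 0.30000) / (-0.20136 − 0.38438) = 0.10000 − (0.04027)/(-0.58574) = 0.16875

0.169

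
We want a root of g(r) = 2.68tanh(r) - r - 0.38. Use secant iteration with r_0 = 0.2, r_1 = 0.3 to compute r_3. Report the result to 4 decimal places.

g(0.2) = -0.051034, g(0.3) = 0.100718
r_2 = 0.300000 − 0.100718·(0.300000 − 0.200000) / (0.100718 − (-0.051034)) = 0.300000 − (0.010072)/(0.151752) = 0.233630
g(0.233630) = 0.001350
r_3 = 0.233630 − 0.001350·(0.233630 − 0.300000) / (0.001350 − 0.100718) = 0.233630 − (-0.000090)/(-0.099368) = 0.232728

0.2327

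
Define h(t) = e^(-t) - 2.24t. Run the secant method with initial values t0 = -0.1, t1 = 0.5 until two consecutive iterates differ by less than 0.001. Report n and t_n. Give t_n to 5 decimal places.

h(-0.1) = 1.3291709, h(0.5) = -0.5134693
t2 = 0.5000000 − (-0.5134693)·(0.6000000)/(-1.8426403) = 0.3328043;  |Δ| = 0.1671957
h(0.3328043) = -0.0285710
t3 = 0.3328043 − (-0.0285710)·(-0.1671957)/(0.4848983) = 0.3229528;  |Δ| = 0.0098515
h(0.3229528) = 0.0005937
t4 = 0.3229528 − 0.0005937·(-0.0098515)/(0.0291648) = 0.3231534;  |Δ| = 0.0002006
|t4 − t3| = 0.0002006 < 0.001

n = 4, t_n = 0.32315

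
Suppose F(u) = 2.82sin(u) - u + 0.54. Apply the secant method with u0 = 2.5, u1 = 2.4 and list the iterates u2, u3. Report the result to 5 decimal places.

2.41413, 2.41449

F(2.5) = -0.2723086, F(2.4) = 0.0448062
u2 = 2.4000000 − 0.0448062·(2.4000000 − 2.5000000) / (0.0448062 − (-0.2723086)) = 2.4000000 − (-0.0044806)/(0.3171147) = 2.4141293
F(2.4141293) = 0.0011065
u3 = 2.4141293 − 0.0011065·(2.4141293 − 2.4000000) / (0.0011065 − 0.0448062) = 2.4141293 − (0.0000156)/(-0.0436997) = 2.4144871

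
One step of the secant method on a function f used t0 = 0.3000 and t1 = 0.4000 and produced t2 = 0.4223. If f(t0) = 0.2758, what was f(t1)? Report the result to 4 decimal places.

The secant line through (0.3000, 0.2758) and (0.4000, f(t1)) crosses zero at t2 = 0.4223.
So (0.3000, 0.2758), (0.4000, f(t1)), (0.4223, 0) are collinear:
f(t1) = 0.2758 · (0.4000 − 0.4223) / (0.3000 − 0.4223) = 0.2758 · (-0.022300)/(-0.122300) = 0.050289

0.0503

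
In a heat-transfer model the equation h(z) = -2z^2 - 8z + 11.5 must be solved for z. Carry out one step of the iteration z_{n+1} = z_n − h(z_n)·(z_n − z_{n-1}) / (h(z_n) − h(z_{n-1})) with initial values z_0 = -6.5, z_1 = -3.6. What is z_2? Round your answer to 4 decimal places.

h(-6.5) = -21.000000, h(-3.6) = 14.380000
z_2 = -3.600000 − 14.380000·(-3.600000 − (-6.500000)) / (14.380000 − (-21.000000)) = -3.600000 − (41.702000)/(35.380000) = -4.778689

-4.7787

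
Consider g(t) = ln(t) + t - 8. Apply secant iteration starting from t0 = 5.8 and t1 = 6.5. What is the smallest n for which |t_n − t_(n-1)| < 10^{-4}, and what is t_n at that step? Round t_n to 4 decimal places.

n = 4, t_n = 6.1789

g(5.8) = -0.442142, g(6.5) = 0.371802
t2 = 6.500000 − 0.371802·(0.700000)/(0.813944) = 6.180247;  |Δ| = 0.319753
g(6.180247) = 0.001605
t3 = 6.180247 − 0.001605·(-0.319753)/(-0.370198) = 6.178860;  |Δ| = 0.001386
g(6.178860) = -0.000006
t4 = 6.178860 − (-0.000006)·(-0.001386)/(-0.001610) = 6.178865;  |Δ| = 0.000005
|t4 − t3| = 0.000005 < 10^{-4}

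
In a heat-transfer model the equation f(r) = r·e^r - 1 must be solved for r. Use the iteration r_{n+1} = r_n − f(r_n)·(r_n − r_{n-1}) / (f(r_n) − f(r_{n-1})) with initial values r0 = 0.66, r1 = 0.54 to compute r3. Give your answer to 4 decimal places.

0.5672

f(0.66) = 0.276963, f(0.54) = -0.073356
r2 = 0.540000 − (-0.073356)·(0.540000 − 0.660000) / (-0.073356 − 0.276963) = 0.540000 − (0.008803)/(-0.350319) = 0.565128
f(0.565128) = -0.005560
r3 = 0.565128 − (-0.005560)·(0.565128 − 0.540000) / (-0.005560 − (-0.073356)) = 0.565128 − (-0.000140)/(0.067796) = 0.567189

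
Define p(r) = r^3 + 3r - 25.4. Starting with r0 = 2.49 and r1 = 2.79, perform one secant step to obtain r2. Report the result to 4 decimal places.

p(2.49) = -2.491751, p(2.79) = 4.687639
r2 = 2.790000 − 4.687639·(2.790000 − 2.490000) / (4.687639 − (-2.491751)) = 2.790000 − (1.406292)/(7.179390) = 2.594121

2.5941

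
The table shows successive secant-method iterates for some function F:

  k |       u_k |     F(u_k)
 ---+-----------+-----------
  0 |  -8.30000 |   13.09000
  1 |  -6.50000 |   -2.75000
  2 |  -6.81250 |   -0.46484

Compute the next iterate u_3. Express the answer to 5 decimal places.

-6.87607

u_3 = -6.81250 − (-0.46484)·(-6.81250 − (-6.50000)) / (-0.46484 − (-2.75000))
   = -6.81250 − (0.1452625)/(2.2851600) = -6.8760678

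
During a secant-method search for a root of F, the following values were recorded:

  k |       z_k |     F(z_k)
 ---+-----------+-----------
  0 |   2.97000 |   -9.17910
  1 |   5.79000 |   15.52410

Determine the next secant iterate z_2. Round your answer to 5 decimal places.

4.01784

z_2 = 5.79000 − 15.52410·(5.79000 − 2.97000) / (15.52410 − (-9.17910))
   = 5.79000 − (43.7779620)/(24.7032000) = 4.0178425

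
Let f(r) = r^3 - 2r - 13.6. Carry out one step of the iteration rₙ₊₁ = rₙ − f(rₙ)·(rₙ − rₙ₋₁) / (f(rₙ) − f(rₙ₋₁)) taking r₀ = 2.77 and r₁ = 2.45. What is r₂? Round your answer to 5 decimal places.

f(2.77) = 2.1139330, f(2.45) = -3.7938750
r₂ = 2.4500000 − (-3.7938750)·(2.4500000 − 2.7700000) / (-3.7938750 − 2.1139330) = 2.4500000 − (1.2140400)/(-5.9078080) = 2.6554975

2.65550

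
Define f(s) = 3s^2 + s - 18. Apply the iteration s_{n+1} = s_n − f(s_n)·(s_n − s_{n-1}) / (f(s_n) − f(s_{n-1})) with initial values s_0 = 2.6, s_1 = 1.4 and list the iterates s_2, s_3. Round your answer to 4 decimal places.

f(2.6) = 4.880000, f(1.4) = -10.720000
s_2 = 1.400000 − (-10.720000)·(1.400000 − 2.600000) / (-10.720000 − 4.880000) = 1.400000 − (12.864000)/(-15.600000) = 2.224615
f(2.224615) = -0.928644
s_3 = 2.224615 − (-0.928644)·(2.224615 − 1.400000) / (-0.928644 − (-10.720000)) = 2.224615 − (-0.765774)/(9.791356) = 2.302825

2.2246, 2.3028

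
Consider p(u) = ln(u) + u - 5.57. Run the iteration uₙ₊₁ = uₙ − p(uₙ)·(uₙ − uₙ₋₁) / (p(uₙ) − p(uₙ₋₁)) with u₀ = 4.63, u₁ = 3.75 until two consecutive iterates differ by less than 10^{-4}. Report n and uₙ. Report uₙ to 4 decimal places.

n = 4, uₙ = 4.1475

p(4.63) = 0.592557, p(3.75) = -0.498244
u₂ = 3.750000 − (-0.498244)·(-0.880000)/(-1.090801) = 4.151957;  |Δ| = 0.401957
p(4.151957) = 0.005537
u₃ = 4.151957 − 0.005537·(0.401957)/(0.503781) = 4.147539;  |Δ| = 0.004417
p(4.147539) = 0.000055
u₄ = 4.147539 − 0.000055·(-0.004417)/(-0.005482) = 4.147495;  |Δ| = 0.000044
|u₄ − u₃| = 0.000044 < 10^{-4}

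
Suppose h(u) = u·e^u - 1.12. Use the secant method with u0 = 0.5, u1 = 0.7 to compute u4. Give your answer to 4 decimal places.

0.6091

h(0.5) = -0.295639, h(0.7) = 0.289627
u2 = 0.700000 − 0.289627·(0.700000 − 0.500000) / (0.289627 − (-0.295639)) = 0.700000 − (0.057925)/(0.585266) = 0.601027
h(0.601027) = -0.023731
u3 = 0.601027 − (-0.023731)·(0.601027 − 0.700000) / (-0.023731 − 0.289627) = 0.601027 − (0.002349)/(-0.313358) = 0.608523
h(0.608523) = -0.001709
u4 = 0.608523 − (-0.001709)·(0.608523 − 0.601027) / (-0.001709 − (-0.023731)) = 0.608523 − (-0.000013)/(0.022022) = 0.609104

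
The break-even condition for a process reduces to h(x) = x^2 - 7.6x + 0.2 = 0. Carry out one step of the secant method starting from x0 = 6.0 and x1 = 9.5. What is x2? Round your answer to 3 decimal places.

7.190

h(6.0) = -9.40000, h(9.5) = 18.25000
x2 = 9.50000 − 18.25000·(9.50000 − 6.00000) / (18.25000 − (-9.40000)) = 9.50000 − (63.87500)/(27.65000) = 7.18987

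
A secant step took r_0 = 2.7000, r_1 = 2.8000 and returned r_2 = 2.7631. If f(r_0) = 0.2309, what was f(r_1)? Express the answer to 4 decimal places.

The secant line through (2.7000, 0.2309) and (2.8000, f(r_1)) crosses zero at r_2 = 2.7631.
So (2.7000, 0.2309), (2.8000, f(r_1)), (2.7631, 0) are collinear:
f(r_1) = 0.2309 · (2.8000 − 2.7631) / (2.7000 − 2.7631) = 0.2309 · (0.036900)/(-0.063100) = -0.135027

-0.1350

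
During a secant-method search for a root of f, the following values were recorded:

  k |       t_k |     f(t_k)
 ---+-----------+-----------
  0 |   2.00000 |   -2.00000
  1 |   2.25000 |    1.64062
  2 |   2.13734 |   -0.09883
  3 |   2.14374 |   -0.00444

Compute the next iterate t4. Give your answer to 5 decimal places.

2.14404

t4 = 2.14374 − (-0.00444)·(2.14374 − 2.13734) / (-0.00444 − (-0.09883))
   = 2.14374 − (-0.0000284)/(0.0943900) = 2.1440410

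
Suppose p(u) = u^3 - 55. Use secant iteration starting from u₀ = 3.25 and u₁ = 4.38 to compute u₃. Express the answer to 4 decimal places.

p(3.25) = -20.671875, p(4.38) = 29.027672
u₂ = 4.380000 − 29.027672·(4.380000 − 3.250000) / (29.027672 − (-20.671875)) = 4.380000 − (32.801269)/(49.699547) = 3.720009
p(3.720009) = -3.520791
u₃ = 3.720009 − (-3.520791)·(3.720009 − 4.380000) / (-3.520791 − 29.027672) = 3.720009 − (2.323692)/(-32.548463) = 3.791400

3.7914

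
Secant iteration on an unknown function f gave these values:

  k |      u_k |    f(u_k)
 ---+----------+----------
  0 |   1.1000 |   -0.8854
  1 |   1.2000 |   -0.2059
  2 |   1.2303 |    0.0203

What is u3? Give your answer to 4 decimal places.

1.2276

u3 = 1.2303 − 0.0203·(1.2303 − 1.2000) / (0.0203 − (-0.2059))
   = 1.2303 − (0.000615)/(0.226200) = 1.227581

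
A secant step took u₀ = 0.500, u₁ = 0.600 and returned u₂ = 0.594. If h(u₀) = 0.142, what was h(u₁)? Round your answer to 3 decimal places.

The secant line through (0.500, 0.142) and (0.600, h(u₁)) crosses zero at u₂ = 0.594.
So (0.500, 0.142), (0.600, h(u₁)), (0.594, 0) are collinear:
h(u₁) = 0.142 · (0.600 − 0.594) / (0.500 − 0.594) = 0.142 · (0.00600)/(-0.09400) = -0.00906

-0.009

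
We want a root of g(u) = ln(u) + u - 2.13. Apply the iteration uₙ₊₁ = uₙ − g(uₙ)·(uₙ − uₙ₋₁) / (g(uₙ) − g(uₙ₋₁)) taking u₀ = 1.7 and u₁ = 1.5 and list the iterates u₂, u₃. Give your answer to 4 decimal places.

g(1.7) = 0.100628, g(1.5) = -0.224535
u₂ = 1.500000 − (-0.224535)·(1.500000 − 1.700000) / (-0.224535 − 0.100628) = 1.500000 − (0.044907)/(-0.325163) = 1.638106
g(1.638106) = 0.001647
u₃ = 1.638106 − 0.001647·(1.638106 − 1.500000) / (0.001647 − (-0.224535)) = 1.638106 − (0.000227)/(0.226182) = 1.637101

1.6381, 1.6371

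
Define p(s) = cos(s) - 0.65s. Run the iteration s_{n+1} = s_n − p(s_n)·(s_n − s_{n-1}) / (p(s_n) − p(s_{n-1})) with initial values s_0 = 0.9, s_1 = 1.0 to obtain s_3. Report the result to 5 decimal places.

p(0.9) = 0.0366100, p(1.0) = -0.1096977
s_2 = 1.0000000 − (-0.1096977)·(1.0000000 − 0.9000000) / (-0.1096977 − 0.0366100) = 1.0000000 − (-0.0109698)/(-0.1463077) = 0.9250226
p(0.9250226) = 0.0005519
s_3 = 0.9250226 − 0.0005519·(0.9250226 − 1.0000000) / (0.0005519 − (-0.1096977)) = 0.9250226 − (-0.0000414)/(0.1102496) = 0.9253979

0.92540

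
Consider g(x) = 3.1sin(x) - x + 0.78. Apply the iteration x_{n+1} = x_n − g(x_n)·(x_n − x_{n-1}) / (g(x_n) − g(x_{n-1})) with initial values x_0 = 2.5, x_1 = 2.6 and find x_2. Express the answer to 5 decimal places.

2.53787

g(2.5) = 0.1352636, g(2.6) = -0.2219457
x_2 = 2.6000000 − (-0.2219457)·(2.6000000 − 2.5000000) / (-0.2219457 − 0.1352636) = 2.6000000 − (-0.0221946)/(-0.3572094) = 2.5378668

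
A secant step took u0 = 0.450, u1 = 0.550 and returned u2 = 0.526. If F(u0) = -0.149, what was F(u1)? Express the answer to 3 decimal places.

The secant line through (0.450, -0.149) and (0.550, F(u1)) crosses zero at u2 = 0.526.
So (0.450, -0.149), (0.550, F(u1)), (0.526, 0) are collinear:
F(u1) = -0.149 · (0.550 − 0.526) / (0.450 − 0.526) = -0.149 · (0.02400)/(-0.07600) = 0.04705

0.047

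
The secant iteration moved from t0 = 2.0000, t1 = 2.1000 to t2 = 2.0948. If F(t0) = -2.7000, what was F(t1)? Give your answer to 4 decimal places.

0.1481

The secant line through (2.0000, -2.7000) and (2.1000, F(t1)) crosses zero at t2 = 2.0948.
So (2.0000, -2.7000), (2.1000, F(t1)), (2.0948, 0) are collinear:
F(t1) = -2.7000 · (2.1000 − 2.0948) / (2.0000 − 2.0948) = -2.7000 · (0.005200)/(-0.094800) = 0.148101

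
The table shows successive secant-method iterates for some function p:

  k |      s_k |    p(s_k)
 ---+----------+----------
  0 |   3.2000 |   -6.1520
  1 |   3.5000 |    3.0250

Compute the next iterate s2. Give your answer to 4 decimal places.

3.4011

s2 = 3.5000 − 3.0250·(3.5000 − 3.2000) / (3.0250 − (-6.1520))
   = 3.5000 − (0.907500)/(9.177000) = 3.401111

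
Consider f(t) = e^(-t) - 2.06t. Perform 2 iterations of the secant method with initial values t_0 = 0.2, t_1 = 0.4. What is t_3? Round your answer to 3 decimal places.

0.344

f(0.2) = 0.40673, f(0.4) = -0.15368
t_2 = 0.40000 − (-0.15368)·(0.40000 − 0.20000) / (-0.15368 − 0.40673) = 0.40000 − (-0.03074)/(-0.56041) = 0.34515
f(0.34515) = -0.00291
t_3 = 0.34515 − (-0.00291)·(0.34515 − 0.40000) / (-0.00291 − (-0.15368)) = 0.34515 − (0.00016)/(0.15077) = 0.34410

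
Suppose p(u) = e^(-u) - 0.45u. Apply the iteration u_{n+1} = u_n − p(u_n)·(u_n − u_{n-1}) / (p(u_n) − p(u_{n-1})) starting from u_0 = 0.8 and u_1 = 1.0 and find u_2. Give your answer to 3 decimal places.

0.904

p(0.8) = 0.08933, p(1.0) = -0.08212
u_2 = 1.00000 − (-0.08212)·(1.00000 − 0.80000) / (-0.08212 − 0.08933) = 1.00000 − (-0.01642)/(-0.17145) = 0.90420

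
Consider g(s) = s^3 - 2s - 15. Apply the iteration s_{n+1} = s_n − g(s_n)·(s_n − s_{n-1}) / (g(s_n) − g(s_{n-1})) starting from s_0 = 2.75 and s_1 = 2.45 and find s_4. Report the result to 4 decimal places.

2.7356

g(2.75) = 0.296875, g(2.45) = -5.193875
s_2 = 2.450000 − (-5.193875)·(2.450000 − 2.750000) / (-5.193875 − 0.296875) = 2.450000 − (1.558162)/(-5.490750) = 2.733780
g(2.733780) = -0.036519
s_3 = 2.733780 − (-0.036519)·(2.733780 − 2.450000) / (-0.036519 − (-5.193875)) = 2.733780 − (-0.010363)/(5.157356) = 2.735789
g(2.735789) = 0.004548
s_4 = 2.735789 − 0.004548·(2.735789 − 2.733780) / (0.004548 − (-0.036519)) = 2.735789 − (0.000009)/(0.041068) = 2.735566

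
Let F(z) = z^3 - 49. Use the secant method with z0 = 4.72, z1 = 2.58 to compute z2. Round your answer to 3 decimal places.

F(4.72) = 56.15405, F(2.58) = -31.82649
z2 = 2.58000 − (-31.82649)·(2.58000 − 4.72000) / (-31.82649 − 56.15405) = 2.58000 − (68.10868)/(-87.98054) = 3.35413

3.354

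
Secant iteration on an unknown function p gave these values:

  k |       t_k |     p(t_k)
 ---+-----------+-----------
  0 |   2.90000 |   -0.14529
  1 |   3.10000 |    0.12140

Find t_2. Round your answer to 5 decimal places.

3.00896

t_2 = 3.10000 − 0.12140·(3.10000 − 2.90000) / (0.12140 − (-0.14529))
   = 3.10000 − (0.0242800)/(0.2666900) = 3.0089580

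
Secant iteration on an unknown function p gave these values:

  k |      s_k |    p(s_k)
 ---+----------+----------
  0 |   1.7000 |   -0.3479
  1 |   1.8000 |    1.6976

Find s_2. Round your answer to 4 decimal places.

1.7170

s_2 = 1.8000 − 1.6976·(1.8000 − 1.7000) / (1.6976 − (-0.3479))
   = 1.8000 − (0.169760)/(2.045500) = 1.717008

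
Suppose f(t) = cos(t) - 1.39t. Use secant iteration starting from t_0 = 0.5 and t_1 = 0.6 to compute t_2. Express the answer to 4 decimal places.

0.5955

f(0.5) = 0.182583, f(0.6) = -0.008664
t_2 = 0.600000 − (-0.008664)·(0.600000 − 0.500000) / (-0.008664 − 0.182583) = 0.600000 − (-0.000866)/(-0.191247) = 0.595470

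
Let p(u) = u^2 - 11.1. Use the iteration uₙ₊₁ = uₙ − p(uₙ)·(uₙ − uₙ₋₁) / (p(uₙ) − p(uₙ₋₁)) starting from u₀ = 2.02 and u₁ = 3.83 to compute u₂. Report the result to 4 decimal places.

3.2199

p(2.02) = -7.019600, p(3.83) = 3.568900
u₂ = 3.830000 − 3.568900·(3.830000 − 2.020000) / (3.568900 − (-7.019600)) = 3.830000 − (6.459709)/(10.588500) = 3.219932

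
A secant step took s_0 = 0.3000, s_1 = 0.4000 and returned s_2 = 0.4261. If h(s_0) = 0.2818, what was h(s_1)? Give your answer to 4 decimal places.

0.0583

The secant line through (0.3000, 0.2818) and (0.4000, h(s_1)) crosses zero at s_2 = 0.4261.
So (0.3000, 0.2818), (0.4000, h(s_1)), (0.4261, 0) are collinear:
h(s_1) = 0.2818 · (0.4000 − 0.4261) / (0.3000 − 0.4261) = 0.2818 · (-0.026100)/(-0.126100) = 0.058327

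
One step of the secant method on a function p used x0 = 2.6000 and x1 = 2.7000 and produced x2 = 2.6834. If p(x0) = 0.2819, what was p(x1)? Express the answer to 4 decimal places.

-0.0561

The secant line through (2.6000, 0.2819) and (2.7000, p(x1)) crosses zero at x2 = 2.6834.
So (2.6000, 0.2819), (2.7000, p(x1)), (2.6834, 0) are collinear:
p(x1) = 0.2819 · (2.7000 − 2.6834) / (2.6000 − 2.6834) = 0.2819 · (0.016600)/(-0.083400) = -0.056110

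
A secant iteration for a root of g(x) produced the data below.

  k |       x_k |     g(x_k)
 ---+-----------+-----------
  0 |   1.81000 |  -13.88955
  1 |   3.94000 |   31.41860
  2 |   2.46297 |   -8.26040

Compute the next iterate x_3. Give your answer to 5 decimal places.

2.77046

x_3 = 2.46297 − (-8.26040)·(2.46297 − 3.94000) / (-8.26040 − 31.41860)
   = 2.46297 − (12.2008586)/(-39.6790000) = 2.7704591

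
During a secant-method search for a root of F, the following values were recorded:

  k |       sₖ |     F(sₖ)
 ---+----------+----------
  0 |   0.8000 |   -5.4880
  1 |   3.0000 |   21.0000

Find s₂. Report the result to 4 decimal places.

1.2558

s₂ = 3.0000 − 21.0000·(3.0000 − 0.8000) / (21.0000 − (-5.4880))
   = 3.0000 − (46.200000)/(26.488000) = 1.255814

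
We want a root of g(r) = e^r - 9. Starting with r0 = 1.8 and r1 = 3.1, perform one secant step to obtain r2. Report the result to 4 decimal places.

2.0375

g(1.8) = -2.950353, g(3.1) = 13.197951
r2 = 3.100000 − 13.197951·(3.100000 − 1.800000) / (13.197951 − (-2.950353)) = 3.100000 − (17.157337)/(16.148304) = 2.037515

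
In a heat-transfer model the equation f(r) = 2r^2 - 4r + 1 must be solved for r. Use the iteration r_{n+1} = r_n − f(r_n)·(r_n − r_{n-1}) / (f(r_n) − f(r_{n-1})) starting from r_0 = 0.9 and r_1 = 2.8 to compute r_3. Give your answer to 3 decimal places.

1.422

f(0.9) = -0.98000, f(2.8) = 5.48000
r_2 = 2.80000 − 5.48000·(2.80000 − 0.90000) / (5.48000 − (-0.98000)) = 2.80000 − (10.41200)/(6.46000) = 1.18824
f(1.18824) = -0.92913
r_3 = 1.18824 − (-0.92913)·(1.18824 − 2.80000) / (-0.92913 − 5.48000) = 1.18824 − (1.49755)/(-6.40913) = 1.42189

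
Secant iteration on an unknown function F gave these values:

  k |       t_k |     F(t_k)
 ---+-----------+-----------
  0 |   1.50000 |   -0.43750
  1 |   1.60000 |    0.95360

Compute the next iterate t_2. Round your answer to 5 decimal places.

t_2 = 1.60000 − 0.95360·(1.60000 − 1.50000) / (0.95360 − (-0.43750))
   = 1.60000 − (0.0953600)/(1.3911000) = 1.5314499

1.53145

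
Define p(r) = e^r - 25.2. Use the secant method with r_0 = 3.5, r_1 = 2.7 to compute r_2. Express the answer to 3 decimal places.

3.153

p(3.5) = 7.91545, p(2.7) = -10.32027
r_2 = 2.70000 − (-10.32027)·(2.70000 − 3.50000) / (-10.32027 − 7.91545) = 2.70000 − (8.25621)/(-18.23572) = 3.15275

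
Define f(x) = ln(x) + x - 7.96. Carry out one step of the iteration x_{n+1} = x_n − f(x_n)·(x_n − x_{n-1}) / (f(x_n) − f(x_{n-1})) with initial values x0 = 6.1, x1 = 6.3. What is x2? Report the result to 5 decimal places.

f(6.1) = -0.0517112, f(6.3) = 0.1805496
x2 = 6.3000000 − 0.1805496·(6.3000000 − 6.1000000) / (0.1805496 − (-0.0517112)) = 6.3000000 − (0.0361099)/(0.2322609) = 6.1445286

6.14453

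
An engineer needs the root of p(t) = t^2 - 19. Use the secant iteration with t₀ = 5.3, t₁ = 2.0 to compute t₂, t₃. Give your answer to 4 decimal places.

4.0548, 4.4774

p(5.3) = 9.090000, p(2.0) = -15.000000
t₂ = 2.000000 − (-15.000000)·(2.000000 − 5.300000) / (-15.000000 − 9.090000) = 2.000000 − (49.500000)/(-24.090000) = 4.054795
p(4.054795) = -2.558641
t₃ = 4.054795 − (-2.558641)·(4.054795 − 2.000000) / (-2.558641 − (-15.000000)) = 4.054795 − (-5.257482)/(12.441359) = 4.477376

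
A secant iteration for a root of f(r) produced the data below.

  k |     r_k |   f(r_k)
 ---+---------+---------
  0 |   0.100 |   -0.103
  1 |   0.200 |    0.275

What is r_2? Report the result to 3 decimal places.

0.127

r_2 = 0.200 − 0.275·(0.200 − 0.100) / (0.275 − (-0.103))
   = 0.200 − (0.02750)/(0.37800) = 0.12725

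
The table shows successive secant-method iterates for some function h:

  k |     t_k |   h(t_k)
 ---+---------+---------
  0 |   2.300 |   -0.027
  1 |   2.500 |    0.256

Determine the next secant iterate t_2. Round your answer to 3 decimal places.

t_2 = 2.500 − 0.256·(2.500 − 2.300) / (0.256 − (-0.027))
   = 2.500 − (0.05120)/(0.28300) = 2.31908

2.319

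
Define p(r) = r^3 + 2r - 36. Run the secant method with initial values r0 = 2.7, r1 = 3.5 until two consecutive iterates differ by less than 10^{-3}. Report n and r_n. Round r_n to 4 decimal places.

p(2.7) = -10.917000, p(3.5) = 13.875000
r2 = 3.500000 − 13.875000·(0.800000)/(24.792000) = 3.052275;  |Δ| = 0.447725
p(3.052275) = -1.459290
r3 = 3.052275 − (-1.459290)·(-0.447725)/(-15.334290) = 3.094883;  |Δ| = 0.042608
p(3.094883) = -0.166521
r4 = 3.094883 − (-0.166521)·(0.042608)/(1.292769) = 3.100371;  |Δ| = 0.005488
p(3.100371) = 0.002441
r5 = 3.100371 − 0.002441·(0.005488)/(0.168962) = 3.100292;  |Δ| = 0.000079
|r5 − r4| = 0.000079 < 10^{-3}

n = 5, r_n = 3.1003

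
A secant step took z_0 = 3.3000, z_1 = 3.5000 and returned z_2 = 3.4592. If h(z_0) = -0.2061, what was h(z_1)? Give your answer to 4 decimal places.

0.0528

The secant line through (3.3000, -0.2061) and (3.5000, h(z_1)) crosses zero at z_2 = 3.4592.
So (3.3000, -0.2061), (3.5000, h(z_1)), (3.4592, 0) are collinear:
h(z_1) = -0.2061 · (3.5000 − 3.4592) / (3.3000 − 3.4592) = -0.2061 · (0.040800)/(-0.159200) = 0.052820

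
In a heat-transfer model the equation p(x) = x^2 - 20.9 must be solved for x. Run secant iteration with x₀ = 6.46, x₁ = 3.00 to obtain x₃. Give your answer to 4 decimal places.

p(6.46) = 20.831600, p(3.00) = -11.900000
x₂ = 3.000000 − (-11.900000)·(3.000000 − 6.460000) / (-11.900000 − 20.831600) = 3.000000 − (41.174000)/(-32.731600) = 4.257928
p(4.257928) = -2.770048
x₃ = 4.257928 − (-2.770048)·(4.257928 − 3.000000) / (-2.770048 − (-11.900000)) = 4.257928 − (-3.484521)/(9.129952) = 4.639586

4.6396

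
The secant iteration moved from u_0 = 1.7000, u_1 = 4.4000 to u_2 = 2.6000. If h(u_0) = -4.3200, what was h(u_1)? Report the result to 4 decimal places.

8.6400

The secant line through (1.7000, -4.3200) and (4.4000, h(u_1)) crosses zero at u_2 = 2.6000.
So (1.7000, -4.3200), (4.4000, h(u_1)), (2.6000, 0) are collinear:
h(u_1) = -4.3200 · (4.4000 − 2.6000) / (1.7000 − 2.6000) = -4.3200 · (1.800000)/(-0.900000) = 8.640000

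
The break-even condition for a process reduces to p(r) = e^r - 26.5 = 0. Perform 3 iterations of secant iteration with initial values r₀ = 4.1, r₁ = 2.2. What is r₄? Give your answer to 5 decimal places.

3.21197

p(4.1) = 33.8402876, p(2.2) = -17.4749865
r₂ = 2.2000000 − (-17.4749865)·(2.2000000 − 4.1000000) / (-17.4749865 − 33.8402876) = 2.2000000 − (33.2024744)/(-51.3152741) = 2.8470291
p(2.8470291) = -9.2635026
r₃ = 2.8470291 − (-9.2635026)·(2.8470291 − 2.2000000) / (-9.2635026 − (-17.4749865)) = 2.8470291 − (-5.9937555)/(8.2114839) = 3.5769526
p(3.5769526) = 9.2643875
r₄ = 3.5769526 − 9.2643875·(3.5769526 − 2.8470291) / (9.2643875 − (-9.2635026)) = 3.5769526 − (6.7622947)/(18.5278902) = 3.2119734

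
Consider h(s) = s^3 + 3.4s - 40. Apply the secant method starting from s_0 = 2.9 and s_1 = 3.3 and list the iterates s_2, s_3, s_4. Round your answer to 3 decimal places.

h(2.9) = -5.75100, h(3.3) = 7.15700
s_2 = 3.30000 − 7.15700·(3.30000 − 2.90000) / (7.15700 − (-5.75100)) = 3.30000 − (2.86280)/(12.90800) = 3.07822
h(3.07822) = -0.36673
s_3 = 3.07822 − (-0.36673)·(3.07822 − 3.30000) / (-0.36673 − 7.15700) = 3.07822 − (0.08133)/(-7.52373) = 3.08903
h(3.08903) = -0.02159
s_4 = 3.08903 − (-0.02159)·(3.08903 − 3.07822) / (-0.02159 − (-0.36673)) = 3.08903 − (-0.00023)/(0.34513) = 3.08970

3.078, 3.089, 3.090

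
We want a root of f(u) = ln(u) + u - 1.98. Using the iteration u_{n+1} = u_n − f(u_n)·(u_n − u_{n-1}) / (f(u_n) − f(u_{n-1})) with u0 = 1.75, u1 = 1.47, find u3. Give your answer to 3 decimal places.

1.545

f(1.75) = 0.32962, f(1.47) = -0.12474
u2 = 1.47000 − (-0.12474)·(1.47000 − 1.75000) / (-0.12474 − 0.32962) = 1.47000 − (0.03493)/(-0.45435) = 1.54687
f(1.54687) = 0.00310
u3 = 1.54687 − 0.00310·(1.54687 − 1.47000) / (0.00310 − (-0.12474)) = 1.54687 − (0.00024)/(0.12784) = 1.54500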